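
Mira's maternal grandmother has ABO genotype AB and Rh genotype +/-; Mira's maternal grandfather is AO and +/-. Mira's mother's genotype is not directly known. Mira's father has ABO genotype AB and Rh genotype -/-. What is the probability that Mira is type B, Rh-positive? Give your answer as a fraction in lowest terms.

1/8

Mira's mother's ABO genotype from AB × AO: 1/4 AA, 1/4 AB, 1/4 AO, 1/4 BO.
Crossing each possibility with the father AB and summing P(type B): 1/4·0 + 1/4·1/4 + 1/4·1/4 + 1/4·1/2 = 1/4.
Similarly for Rh via the mother's Rh distribution: P(Rh+) = 1/2.
Independent loci: 1/4 × 1/2 = 1/8.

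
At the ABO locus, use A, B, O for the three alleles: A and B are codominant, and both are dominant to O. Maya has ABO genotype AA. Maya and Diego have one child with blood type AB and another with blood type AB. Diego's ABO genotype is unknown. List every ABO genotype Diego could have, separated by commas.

AB, BB, BO

For each candidate genotype of Diego, check whether crossing it with AA can produce every observed child phenotype.
  AA → possible child types {A} ✗
  AB → possible child types {A, AB} ✓
  AO → possible child types {A} ✗
  BB → possible child types {AB} ✓
  BO → possible child types {A, AB} ✓
  OO → possible child types {A} ✗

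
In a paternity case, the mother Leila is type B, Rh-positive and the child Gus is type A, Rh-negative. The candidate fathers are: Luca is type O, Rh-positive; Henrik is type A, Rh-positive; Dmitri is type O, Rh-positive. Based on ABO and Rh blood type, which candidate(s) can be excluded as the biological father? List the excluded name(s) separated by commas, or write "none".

A candidate is excluded only if no genotype consistent with his phenotype could produce a type A, Rh-negative child with a type B, Rh-positive mother.
Luca (type O, Rh+): no genotype consistent with that phenotype can produce a type-A Rh- child with a type-B mother.
Dmitri (type O, Rh+): no genotype consistent with that phenotype can produce a type-A Rh- child with a type-B mother.

Luca, Dmitri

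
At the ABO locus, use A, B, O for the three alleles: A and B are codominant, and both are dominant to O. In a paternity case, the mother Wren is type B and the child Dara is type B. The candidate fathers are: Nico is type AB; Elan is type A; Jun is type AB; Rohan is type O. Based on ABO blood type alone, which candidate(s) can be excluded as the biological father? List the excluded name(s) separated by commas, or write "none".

A candidate is excluded only if no genotype consistent with his phenotype could produce a type B child with a type B mother.
Every candidate has at least one consistent genotype combination, so none can be excluded.

none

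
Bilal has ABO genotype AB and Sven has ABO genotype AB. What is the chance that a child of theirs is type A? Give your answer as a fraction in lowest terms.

1/4

ABO cross AB × AB → offspring phenotypes: 1/4 A, 1/4 B, 1/2 AB.
So P(type A) = 1/4.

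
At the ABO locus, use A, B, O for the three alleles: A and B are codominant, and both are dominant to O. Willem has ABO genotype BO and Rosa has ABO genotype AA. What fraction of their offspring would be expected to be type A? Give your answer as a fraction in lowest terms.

1/2

ABO cross BO × AA → offspring phenotypes: 1/2 A, 1/2 AB.
So P(type A) = 1/2.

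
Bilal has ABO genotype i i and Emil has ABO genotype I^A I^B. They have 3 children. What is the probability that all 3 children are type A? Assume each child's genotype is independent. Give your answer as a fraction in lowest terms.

ABO cross i i × I^A I^B → 1/2 A, 1/2 B.
So P(type A) = 1/2 per child.
All 3 independent: (1/2)^3 = 1/8.

1/8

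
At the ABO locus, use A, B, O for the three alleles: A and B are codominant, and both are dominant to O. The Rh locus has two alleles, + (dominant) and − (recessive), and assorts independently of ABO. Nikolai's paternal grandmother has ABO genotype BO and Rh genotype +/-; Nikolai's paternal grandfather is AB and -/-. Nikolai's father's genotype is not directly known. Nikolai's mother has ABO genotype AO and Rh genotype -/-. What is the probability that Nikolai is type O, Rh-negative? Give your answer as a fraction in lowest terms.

3/32

Nikolai's father's ABO genotype from BO × AB: 1/4 AB, 1/4 AO, 1/4 BB, 1/4 BO.
Crossing each possibility with the mother AO and summing P(type O): 1/4·0 + 1/4·1/4 + 1/4·0 + 1/4·1/4 = 1/8.
Similarly for Rh via the father's Rh distribution: P(Rh-) = 3/4.
Independent loci: 1/8 × 3/4 = 3/32.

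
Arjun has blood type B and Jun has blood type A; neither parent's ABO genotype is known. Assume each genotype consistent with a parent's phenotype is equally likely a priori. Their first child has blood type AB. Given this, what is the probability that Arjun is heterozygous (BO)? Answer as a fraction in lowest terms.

Possible genotypes: Arjun ∈ {BB, BO}; Jun ∈ {AA, AO}.
Weight each parental genotype pair by prior × P(type-AB child):
  BB × AA: posterior weight 4/9.
  BB × AO: posterior weight 2/9.
  BO × AA: posterior weight 2/9.
  BO × AO: posterior weight 1/9.
Sum the posterior weight over pairs where Arjun is BO: 1/3.

1/3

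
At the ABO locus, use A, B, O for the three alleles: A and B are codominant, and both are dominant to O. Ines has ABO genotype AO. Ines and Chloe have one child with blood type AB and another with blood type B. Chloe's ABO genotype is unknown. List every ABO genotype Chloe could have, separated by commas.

For each candidate genotype of Chloe, check whether crossing it with AO can produce every observed child phenotype.
  AA → possible child types {A} ✗
  AB → possible child types {A, B, AB} ✓
  AO → possible child types {O, A} ✗
  BB → possible child types {B, AB} ✓
  BO → possible child types {O, A, B, AB} ✓
  OO → possible child types {O, A} ✗

AB, BB, BO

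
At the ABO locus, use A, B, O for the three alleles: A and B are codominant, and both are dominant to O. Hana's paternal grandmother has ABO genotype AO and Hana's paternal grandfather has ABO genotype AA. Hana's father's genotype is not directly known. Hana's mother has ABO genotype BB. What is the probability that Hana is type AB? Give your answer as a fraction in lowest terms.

Hana's father's ABO genotype from AO × AA: 1/2 AA, 1/2 AO.
Crossing each possibility with the mother BB and summing P(type AB): 1/2·1 + 1/2·1/2 = 3/4.

3/4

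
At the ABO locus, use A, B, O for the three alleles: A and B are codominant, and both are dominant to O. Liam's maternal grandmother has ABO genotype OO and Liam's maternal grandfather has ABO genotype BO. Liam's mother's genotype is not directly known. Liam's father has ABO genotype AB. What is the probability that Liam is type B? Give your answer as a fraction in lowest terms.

Liam's mother's ABO genotype from OO × BO: 1/2 BO, 1/2 OO.
Crossing each possibility with the father AB and summing P(type B): 1/2·1/2 + 1/2·1/2 = 1/2.

1/2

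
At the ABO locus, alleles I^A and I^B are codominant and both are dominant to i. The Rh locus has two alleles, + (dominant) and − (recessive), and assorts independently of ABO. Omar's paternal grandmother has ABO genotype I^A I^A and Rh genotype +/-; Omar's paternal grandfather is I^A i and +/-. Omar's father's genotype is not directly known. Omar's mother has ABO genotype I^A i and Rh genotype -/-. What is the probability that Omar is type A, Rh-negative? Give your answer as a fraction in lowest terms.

7/16

Omar's father's ABO genotype from I^A I^A × I^A i: 1/2 I^A I^A, 1/2 I^A i.
Crossing each possibility with the mother I^A i and summing P(type A): 1/2·1 + 1/2·3/4 = 7/8.
Similarly for Rh via the father's Rh distribution: P(Rh-) = 1/2.
Independent loci: 7/8 × 1/2 = 7/16.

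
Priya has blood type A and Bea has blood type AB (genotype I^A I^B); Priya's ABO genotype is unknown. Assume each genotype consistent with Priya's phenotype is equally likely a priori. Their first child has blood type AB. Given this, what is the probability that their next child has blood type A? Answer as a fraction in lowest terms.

1/2

Possible genotypes: Priya ∈ {I^A I^A, I^A i}; Bea ∈ {I^A I^B}.
Weight each parental genotype pair by prior × P(type-AB child):
  I^A I^A × I^A I^B: posterior weight 2/3; P(next child type A) = 1/2.
  I^A i × I^A I^B: posterior weight 1/3; P(next child type A) = 1/2.
Weighted sum = 1/2.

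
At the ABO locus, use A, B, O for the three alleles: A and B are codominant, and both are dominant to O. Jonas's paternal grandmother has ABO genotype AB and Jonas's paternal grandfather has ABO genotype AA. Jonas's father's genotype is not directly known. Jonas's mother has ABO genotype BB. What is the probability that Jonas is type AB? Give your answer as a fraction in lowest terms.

Jonas's father's ABO genotype from AB × AA: 1/2 AA, 1/2 AB.
Crossing each possibility with the mother BB and summing P(type AB): 1/2·1 + 1/2·1/2 = 3/4.

3/4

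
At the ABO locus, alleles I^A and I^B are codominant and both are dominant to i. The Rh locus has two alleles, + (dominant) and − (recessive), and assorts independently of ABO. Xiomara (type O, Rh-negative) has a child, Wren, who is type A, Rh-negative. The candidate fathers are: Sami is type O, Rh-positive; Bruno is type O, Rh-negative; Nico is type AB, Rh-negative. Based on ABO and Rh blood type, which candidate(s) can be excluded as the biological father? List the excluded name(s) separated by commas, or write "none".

A candidate is excluded only if no genotype consistent with his phenotype could produce a type A, Rh-negative child with a type O, Rh-negative mother.
Sami (type O, Rh+): no genotype consistent with that phenotype can produce a type-A Rh- child with a type-O mother.
Bruno (type O, Rh-): no genotype consistent with that phenotype can produce a type-A Rh- child with a type-O mother.

Sami, Bruno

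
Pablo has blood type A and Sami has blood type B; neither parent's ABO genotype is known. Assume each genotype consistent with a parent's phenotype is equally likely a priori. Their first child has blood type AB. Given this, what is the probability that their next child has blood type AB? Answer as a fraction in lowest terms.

Possible genotypes: Pablo ∈ {AA, AO}; Sami ∈ {BB, BO}.
Weight each parental genotype pair by prior × P(type-AB child):
  AA × BB: posterior weight 4/9; P(next child type AB) = 1.
  AA × BO: posterior weight 2/9; P(next child type AB) = 1/2.
  AO × BB: posterior weight 2/9; P(next child type AB) = 1/2.
  AO × BO: posterior weight 1/9; P(next child type AB) = 1/4.
Weighted sum = 25/36.

25/36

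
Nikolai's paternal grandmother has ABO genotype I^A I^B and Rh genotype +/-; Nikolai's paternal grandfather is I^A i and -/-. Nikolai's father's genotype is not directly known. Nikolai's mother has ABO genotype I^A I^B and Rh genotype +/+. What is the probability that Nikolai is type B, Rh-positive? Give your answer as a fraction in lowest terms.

Nikolai's father's ABO genotype from I^A I^B × I^A i: 1/4 I^A I^A, 1/4 I^A I^B, 1/4 I^A i, 1/4 I^B i.
Crossing each possibility with the mother I^A I^B and summing P(type B): 1/4·0 + 1/4·1/4 + 1/4·1/4 + 1/4·1/2 = 1/4.
Similarly for Rh via the father's Rh distribution: P(Rh+) = 1.
Independent loci: 1/4 × 1 = 1/4.

1/4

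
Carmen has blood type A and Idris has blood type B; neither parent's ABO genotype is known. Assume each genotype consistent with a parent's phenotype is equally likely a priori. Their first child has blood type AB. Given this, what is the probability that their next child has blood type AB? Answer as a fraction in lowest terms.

25/36

Possible genotypes: Carmen ∈ {I^A I^A, I^A i}; Idris ∈ {I^B I^B, I^B i}.
Weight each parental genotype pair by prior × P(type-AB child):
  I^A I^A × I^B I^B: posterior weight 4/9; P(next child type AB) = 1.
  I^A I^A × I^B i: posterior weight 2/9; P(next child type AB) = 1/2.
  I^A i × I^B I^B: posterior weight 2/9; P(next child type AB) = 1/2.
  I^A i × I^B i: posterior weight 1/9; P(next child type AB) = 1/4.
Weighted sum = 25/36.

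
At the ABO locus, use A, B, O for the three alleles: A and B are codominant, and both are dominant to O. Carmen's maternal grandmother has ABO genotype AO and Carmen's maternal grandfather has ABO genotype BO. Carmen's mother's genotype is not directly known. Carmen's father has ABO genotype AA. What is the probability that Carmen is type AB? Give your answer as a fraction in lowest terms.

Carmen's mother's ABO genotype from AO × BO: 1/4 AB, 1/4 AO, 1/4 BO, 1/4 OO.
Crossing each possibility with the father AA and summing P(type AB): 1/4·1/2 + 1/4·0 + 1/4·1/2 + 1/4·0 = 1/4.

1/4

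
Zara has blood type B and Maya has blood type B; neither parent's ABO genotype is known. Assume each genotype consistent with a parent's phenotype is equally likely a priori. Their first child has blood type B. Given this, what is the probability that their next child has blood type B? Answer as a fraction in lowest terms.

Possible genotypes: Zara ∈ {I^B I^B, I^B i}; Maya ∈ {I^B I^B, I^B i}.
Weight each parental genotype pair by prior × P(type-B child):
  I^B I^B × I^B I^B: posterior weight 4/15; P(next child type B) = 1.
  I^B I^B × I^B i: posterior weight 4/15; P(next child type B) = 1.
  I^B i × I^B I^B: posterior weight 4/15; P(next child type B) = 1.
  I^B i × I^B i: posterior weight 1/5; P(next child type B) = 3/4.
Weighted sum = 19/20.

19/20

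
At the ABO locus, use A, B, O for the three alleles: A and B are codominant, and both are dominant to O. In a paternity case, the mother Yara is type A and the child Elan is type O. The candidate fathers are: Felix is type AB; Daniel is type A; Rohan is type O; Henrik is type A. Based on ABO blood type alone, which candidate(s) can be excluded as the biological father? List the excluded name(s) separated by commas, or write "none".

Felix

A candidate is excluded only if no genotype consistent with his phenotype could produce a type O child with a type A mother.
Felix (type AB): no genotype consistent with that phenotype can produce a type-O child with a type-A mother.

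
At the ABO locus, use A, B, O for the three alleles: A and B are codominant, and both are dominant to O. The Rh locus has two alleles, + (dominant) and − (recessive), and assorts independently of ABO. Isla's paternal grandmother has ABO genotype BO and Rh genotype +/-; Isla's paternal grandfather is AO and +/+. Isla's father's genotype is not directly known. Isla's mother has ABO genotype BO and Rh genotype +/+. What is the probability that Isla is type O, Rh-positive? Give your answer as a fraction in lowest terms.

1/4

Isla's father's ABO genotype from BO × AO: 1/4 AB, 1/4 AO, 1/4 BO, 1/4 OO.
Crossing each possibility with the mother BO and summing P(type O): 1/4·0 + 1/4·1/4 + 1/4·1/4 + 1/4·1/2 = 1/4.
Similarly for Rh via the father's Rh distribution: P(Rh+) = 1.
Independent loci: 1/4 × 1 = 1/4.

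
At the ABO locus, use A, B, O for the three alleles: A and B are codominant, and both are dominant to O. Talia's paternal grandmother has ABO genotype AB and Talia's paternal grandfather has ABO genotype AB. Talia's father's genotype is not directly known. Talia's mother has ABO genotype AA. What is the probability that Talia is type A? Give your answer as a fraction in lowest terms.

1/2

Talia's father's ABO genotype from AB × AB: 1/4 AA, 1/2 AB, 1/4 BB.
Crossing each possibility with the mother AA and summing P(type A): 1/4·1 + 1/2·1/2 + 1/4·0 = 1/2.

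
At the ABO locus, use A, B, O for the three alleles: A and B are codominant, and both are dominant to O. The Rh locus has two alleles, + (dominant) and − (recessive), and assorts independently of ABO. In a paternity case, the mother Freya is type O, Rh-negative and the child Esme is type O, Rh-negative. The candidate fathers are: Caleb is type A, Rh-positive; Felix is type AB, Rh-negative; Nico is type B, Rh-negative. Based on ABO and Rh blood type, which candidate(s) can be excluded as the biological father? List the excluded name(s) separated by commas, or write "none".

A candidate is excluded only if no genotype consistent with his phenotype could produce a type O, Rh-negative child with a type O, Rh-negative mother.
Felix (type AB, Rh-): no genotype consistent with that phenotype can produce a type-O Rh- child with a type-O mother.

Felix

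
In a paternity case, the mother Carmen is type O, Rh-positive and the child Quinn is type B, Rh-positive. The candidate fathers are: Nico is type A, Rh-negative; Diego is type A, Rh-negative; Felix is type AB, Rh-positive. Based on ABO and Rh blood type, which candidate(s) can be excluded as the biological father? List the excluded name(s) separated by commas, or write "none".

Nico, Diego

A candidate is excluded only if no genotype consistent with his phenotype could produce a type B, Rh-positive child with a type O, Rh-positive mother.
Nico (type A, Rh-): no genotype consistent with that phenotype can produce a type-B Rh+ child with a type-O mother.
Diego (type A, Rh-): no genotype consistent with that phenotype can produce a type-B Rh+ child with a type-O mother.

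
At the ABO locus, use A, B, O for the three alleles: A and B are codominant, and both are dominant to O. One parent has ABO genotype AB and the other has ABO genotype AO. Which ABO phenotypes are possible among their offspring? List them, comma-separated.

Gametes from AB × AO give offspring ABO genotypes AA, AB, AO, BO, i.e. phenotypes A, B, AB.

A, B, AB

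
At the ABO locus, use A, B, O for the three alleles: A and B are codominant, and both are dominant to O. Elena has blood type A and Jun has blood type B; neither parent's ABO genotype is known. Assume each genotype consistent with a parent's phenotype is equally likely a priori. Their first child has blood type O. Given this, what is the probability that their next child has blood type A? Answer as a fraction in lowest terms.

1/4

Possible genotypes: Elena ∈ {AA, AO}; Jun ∈ {BB, BO}.
Weight each parental genotype pair by prior × P(type-O child):
  AO × BO: posterior weight 1; P(next child type A) = 1/4.
Weighted sum = 1/4.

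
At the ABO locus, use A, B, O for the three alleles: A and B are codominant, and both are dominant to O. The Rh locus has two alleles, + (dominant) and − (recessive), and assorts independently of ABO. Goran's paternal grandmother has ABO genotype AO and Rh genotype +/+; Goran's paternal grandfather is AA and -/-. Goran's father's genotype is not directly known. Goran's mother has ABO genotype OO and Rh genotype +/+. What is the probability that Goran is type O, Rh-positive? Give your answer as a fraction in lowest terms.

1/4

Goran's father's ABO genotype from AO × AA: 1/2 AA, 1/2 AO.
Crossing each possibility with the mother OO and summing P(type O): 1/2·0 + 1/2·1/2 = 1/4.
Similarly for Rh via the father's Rh distribution: P(Rh+) = 1.
Independent loci: 1/4 × 1 = 1/4.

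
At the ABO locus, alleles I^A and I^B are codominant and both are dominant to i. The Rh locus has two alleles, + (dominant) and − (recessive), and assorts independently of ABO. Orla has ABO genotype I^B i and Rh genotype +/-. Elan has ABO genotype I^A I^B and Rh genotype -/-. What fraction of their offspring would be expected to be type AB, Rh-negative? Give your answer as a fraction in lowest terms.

1/8

ABO cross I^B i × I^A I^B → offspring phenotypes: 1/4 A, 1/2 B, 1/4 AB.
Rh cross +/- × -/- → 1/2 Rh+, 1/2 Rh-.
Independent loci: P(type AB, Rh-negative) = 1/4 × 1/2 = 1/8.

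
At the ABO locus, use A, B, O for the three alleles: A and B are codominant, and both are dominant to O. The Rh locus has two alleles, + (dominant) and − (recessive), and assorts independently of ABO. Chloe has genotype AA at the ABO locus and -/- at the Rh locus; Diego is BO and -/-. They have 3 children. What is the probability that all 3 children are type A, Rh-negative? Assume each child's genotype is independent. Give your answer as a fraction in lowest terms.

ABO cross AA × BO → 1/2 A, 1/2 AB.
Rh cross -/- × -/- → 1 Rh-; so P(type A, Rh-negative) = 1/2 × 1 = 1/2 per child.
All 3 independent: (1/2)^3 = 1/8.

1/8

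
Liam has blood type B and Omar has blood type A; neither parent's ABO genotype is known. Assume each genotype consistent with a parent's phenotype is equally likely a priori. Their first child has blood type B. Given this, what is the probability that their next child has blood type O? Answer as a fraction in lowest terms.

1/12

Possible genotypes: Liam ∈ {BB, BO}; Omar ∈ {AA, AO}.
Weight each parental genotype pair by prior × P(type-B child):
  BB × AO: posterior weight 2/3; P(next child type O) = 0.
  BO × AO: posterior weight 1/3; P(next child type O) = 1/4.
Weighted sum = 1/12.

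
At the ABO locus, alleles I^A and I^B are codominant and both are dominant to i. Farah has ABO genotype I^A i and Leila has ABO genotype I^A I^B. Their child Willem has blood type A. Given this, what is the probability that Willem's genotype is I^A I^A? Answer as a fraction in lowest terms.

1/2

Cross I^A i × I^A I^B → 1/4 I^A I^A, 1/4 I^A I^B, 1/4 I^A i, 1/4 I^B i.
Type-A genotypes among offspring: I^A I^A (1/4), I^A i (1/4); total 1/2.
P(I^A I^A | type A) = (1/4) / (1/2) = 1/2.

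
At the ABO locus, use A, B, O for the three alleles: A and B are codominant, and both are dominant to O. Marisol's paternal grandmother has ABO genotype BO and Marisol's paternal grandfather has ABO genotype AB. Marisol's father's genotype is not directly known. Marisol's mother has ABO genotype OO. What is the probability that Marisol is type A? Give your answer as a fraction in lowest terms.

Marisol's father's ABO genotype from BO × AB: 1/4 AB, 1/4 AO, 1/4 BB, 1/4 BO.
Crossing each possibility with the mother OO and summing P(type A): 1/4·1/2 + 1/4·1/2 + 1/4·0 + 1/4·0 = 1/4.

1/4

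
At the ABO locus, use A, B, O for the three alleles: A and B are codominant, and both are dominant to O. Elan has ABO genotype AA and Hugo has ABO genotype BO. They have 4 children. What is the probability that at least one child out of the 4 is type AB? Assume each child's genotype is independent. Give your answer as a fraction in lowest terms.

15/16

ABO cross AA × BO → 1/2 A, 1/2 AB.
So P(type AB) = 1/2 per child.
P(none) = (1/2)^4 = 1/16; P(at least one) = 1 − 1/16 = 15/16.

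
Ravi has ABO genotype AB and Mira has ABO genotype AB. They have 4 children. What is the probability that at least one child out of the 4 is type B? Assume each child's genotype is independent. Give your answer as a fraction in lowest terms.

175/256

ABO cross AB × AB → 1/4 A, 1/4 B, 1/2 AB.
So P(type B) = 1/4 per child.
P(none) = (3/4)^4 = 81/256; P(at least one) = 1 − 81/256 = 175/256.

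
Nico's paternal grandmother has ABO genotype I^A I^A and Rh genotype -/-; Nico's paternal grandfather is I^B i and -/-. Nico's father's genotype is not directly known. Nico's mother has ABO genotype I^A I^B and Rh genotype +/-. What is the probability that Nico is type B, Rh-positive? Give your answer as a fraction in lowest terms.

1/8

Nico's father's ABO genotype from I^A I^A × I^B i: 1/2 I^A I^B, 1/2 I^A i.
Crossing each possibility with the mother I^A I^B and summing P(type B): 1/2·1/4 + 1/2·1/4 = 1/4.
Similarly for Rh via the father's Rh distribution: P(Rh+) = 1/2.
Independent loci: 1/4 × 1/2 = 1/8.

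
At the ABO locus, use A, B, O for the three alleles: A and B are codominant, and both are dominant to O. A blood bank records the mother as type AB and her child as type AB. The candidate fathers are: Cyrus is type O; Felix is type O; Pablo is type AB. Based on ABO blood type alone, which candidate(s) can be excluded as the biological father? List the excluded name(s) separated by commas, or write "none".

Cyrus, Felix

A candidate is excluded only if no genotype consistent with his phenotype could produce a type AB child with a type AB mother.
Cyrus (type O): no genotype consistent with that phenotype can produce a type-AB child with a type-AB mother.
Felix (type O): no genotype consistent with that phenotype can produce a type-AB child with a type-AB mother.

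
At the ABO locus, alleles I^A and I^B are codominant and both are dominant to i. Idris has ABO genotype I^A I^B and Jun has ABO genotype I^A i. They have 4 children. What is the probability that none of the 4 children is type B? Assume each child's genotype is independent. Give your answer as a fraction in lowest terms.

ABO cross I^A I^B × I^A i → 1/2 A, 1/4 B, 1/4 AB.
So P(type B) = 1/4 per child.
P(not type B) = 3/4 for one child; (3/4)^4 = 81/256.

81/256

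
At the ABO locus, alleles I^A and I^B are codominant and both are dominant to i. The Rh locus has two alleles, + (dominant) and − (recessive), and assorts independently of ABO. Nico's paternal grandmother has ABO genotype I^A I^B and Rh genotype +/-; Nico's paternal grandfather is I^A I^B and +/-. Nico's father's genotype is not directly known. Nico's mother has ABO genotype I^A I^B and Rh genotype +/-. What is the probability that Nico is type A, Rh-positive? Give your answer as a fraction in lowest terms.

Nico's father's ABO genotype from I^A I^B × I^A I^B: 1/4 I^A I^A, 1/2 I^A I^B, 1/4 I^B I^B.
Crossing each possibility with the mother I^A I^B and summing P(type A): 1/4·1/2 + 1/2·1/4 + 1/4·0 = 1/4.
Similarly for Rh via the father's Rh distribution: P(Rh+) = 3/4.
Independent loci: 1/4 × 3/4 = 3/16.

3/16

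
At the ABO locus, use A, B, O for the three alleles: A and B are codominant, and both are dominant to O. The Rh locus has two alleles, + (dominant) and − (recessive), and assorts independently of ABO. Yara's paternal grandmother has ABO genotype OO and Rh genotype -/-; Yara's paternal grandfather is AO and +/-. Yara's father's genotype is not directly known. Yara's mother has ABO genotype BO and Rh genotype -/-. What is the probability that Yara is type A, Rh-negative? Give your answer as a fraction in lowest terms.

Yara's father's ABO genotype from OO × AO: 1/2 AO, 1/2 OO.
Crossing each possibility with the mother BO and summing P(type A): 1/2·1/4 + 1/2·0 = 1/8.
Similarly for Rh via the father's Rh distribution: P(Rh-) = 3/4.
Independent loci: 1/8 × 3/4 = 3/32.

3/32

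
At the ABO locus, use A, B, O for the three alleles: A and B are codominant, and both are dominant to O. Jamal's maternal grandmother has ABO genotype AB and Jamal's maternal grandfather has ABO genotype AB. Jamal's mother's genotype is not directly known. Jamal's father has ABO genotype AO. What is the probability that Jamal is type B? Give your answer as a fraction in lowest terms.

Jamal's mother's ABO genotype from AB × AB: 1/4 AA, 1/2 AB, 1/4 BB.
Crossing each possibility with the father AO and summing P(type B): 1/4·0 + 1/2·1/4 + 1/4·1/2 = 1/4.

1/4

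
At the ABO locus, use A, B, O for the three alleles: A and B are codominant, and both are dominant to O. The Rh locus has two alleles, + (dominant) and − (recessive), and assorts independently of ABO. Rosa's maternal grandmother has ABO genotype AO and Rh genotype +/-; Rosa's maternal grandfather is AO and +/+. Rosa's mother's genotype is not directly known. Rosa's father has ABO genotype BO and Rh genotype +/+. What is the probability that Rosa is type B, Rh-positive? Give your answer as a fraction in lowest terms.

1/4

Rosa's mother's ABO genotype from AO × AO: 1/4 AA, 1/2 AO, 1/4 OO.
Crossing each possibility with the father BO and summing P(type B): 1/4·0 + 1/2·1/4 + 1/4·1/2 = 1/4.
Similarly for Rh via the mother's Rh distribution: P(Rh+) = 1.
Independent loci: 1/4 × 1 = 1/4.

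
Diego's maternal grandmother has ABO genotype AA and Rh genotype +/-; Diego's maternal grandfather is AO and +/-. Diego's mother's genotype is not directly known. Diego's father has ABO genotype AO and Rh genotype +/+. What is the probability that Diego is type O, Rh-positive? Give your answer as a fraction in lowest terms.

1/8

Diego's mother's ABO genotype from AA × AO: 1/2 AA, 1/2 AO.
Crossing each possibility with the father AO and summing P(type O): 1/2·0 + 1/2·1/4 = 1/8.
Similarly for Rh via the mother's Rh distribution: P(Rh+) = 1.
Independent loci: 1/8 × 1 = 1/8.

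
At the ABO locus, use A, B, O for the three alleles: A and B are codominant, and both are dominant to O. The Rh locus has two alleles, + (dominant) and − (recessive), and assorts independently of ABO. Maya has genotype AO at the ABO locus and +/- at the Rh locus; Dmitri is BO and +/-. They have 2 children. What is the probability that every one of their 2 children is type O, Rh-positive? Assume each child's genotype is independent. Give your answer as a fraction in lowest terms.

ABO cross AO × BO → 1/4 O, 1/4 A, 1/4 B, 1/4 AB.
Rh cross +/- × +/- → 3/4 Rh+, 1/4 Rh-; so P(type O, Rh-positive) = 1/4 × 3/4 = 3/16 per child.
All 2 independent: (3/16)^2 = 9/256.

9/256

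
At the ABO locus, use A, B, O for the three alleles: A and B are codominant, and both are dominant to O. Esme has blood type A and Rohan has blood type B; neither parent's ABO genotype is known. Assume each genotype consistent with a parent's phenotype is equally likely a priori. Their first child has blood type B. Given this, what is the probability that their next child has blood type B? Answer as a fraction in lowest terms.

Possible genotypes: Esme ∈ {AA, AO}; Rohan ∈ {BB, BO}.
Weight each parental genotype pair by prior × P(type-B child):
  AO × BB: posterior weight 2/3; P(next child type B) = 1/2.
  AO × BO: posterior weight 1/3; P(next child type B) = 1/4.
Weighted sum = 5/12.

5/12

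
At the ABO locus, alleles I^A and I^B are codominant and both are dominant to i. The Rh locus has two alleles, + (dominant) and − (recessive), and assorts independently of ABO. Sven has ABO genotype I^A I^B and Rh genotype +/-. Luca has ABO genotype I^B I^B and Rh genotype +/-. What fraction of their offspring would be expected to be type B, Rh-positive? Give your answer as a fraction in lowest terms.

ABO cross I^A I^B × I^B I^B → offspring phenotypes: 1/2 B, 1/2 AB.
Rh cross +/- × +/- → 3/4 Rh+, 1/4 Rh-.
Independent loci: P(type B, Rh-positive) = 1/2 × 3/4 = 3/8.

3/8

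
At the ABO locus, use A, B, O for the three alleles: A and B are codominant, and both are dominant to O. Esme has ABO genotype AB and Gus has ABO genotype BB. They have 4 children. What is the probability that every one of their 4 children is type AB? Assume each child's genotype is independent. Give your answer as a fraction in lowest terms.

ABO cross AB × BB → 1/2 B, 1/2 AB.
So P(type AB) = 1/2 per child.
All 4 independent: (1/2)^4 = 1/16.

1/16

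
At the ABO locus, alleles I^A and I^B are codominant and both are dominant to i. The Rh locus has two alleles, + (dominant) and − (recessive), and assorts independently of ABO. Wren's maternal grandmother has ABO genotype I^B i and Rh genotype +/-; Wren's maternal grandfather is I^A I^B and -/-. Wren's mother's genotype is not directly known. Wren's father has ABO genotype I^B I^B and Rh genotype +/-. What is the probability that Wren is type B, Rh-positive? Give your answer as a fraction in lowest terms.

15/32

Wren's mother's ABO genotype from I^B i × I^A I^B: 1/4 I^A I^B, 1/4 I^A i, 1/4 I^B I^B, 1/4 I^B i.
Crossing each possibility with the father I^B I^B and summing P(type B): 1/4·1/2 + 1/4·1/2 + 1/4·1 + 1/4·1 = 3/4.
Similarly for Rh via the mother's Rh distribution: P(Rh+) = 5/8.
Independent loci: 3/4 × 5/8 = 15/32.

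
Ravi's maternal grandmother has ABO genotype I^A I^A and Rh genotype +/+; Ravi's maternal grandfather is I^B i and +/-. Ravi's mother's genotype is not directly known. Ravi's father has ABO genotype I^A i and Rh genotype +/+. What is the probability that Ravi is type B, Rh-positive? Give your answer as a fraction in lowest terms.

Ravi's mother's ABO genotype from I^A I^A × I^B i: 1/2 I^A I^B, 1/2 I^A i.
Crossing each possibility with the father I^A i and summing P(type B): 1/2·1/4 + 1/2·0 = 1/8.
Similarly for Rh via the mother's Rh distribution: P(Rh+) = 1.
Independent loci: 1/8 × 1 = 1/8.

1/8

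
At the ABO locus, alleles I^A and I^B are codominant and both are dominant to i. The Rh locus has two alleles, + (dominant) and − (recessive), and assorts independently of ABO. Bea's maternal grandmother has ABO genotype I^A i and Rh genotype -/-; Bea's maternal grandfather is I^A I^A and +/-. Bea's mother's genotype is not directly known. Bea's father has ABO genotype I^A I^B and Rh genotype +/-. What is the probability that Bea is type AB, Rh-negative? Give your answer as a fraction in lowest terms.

Bea's mother's ABO genotype from I^A i × I^A I^A: 1/2 I^A I^A, 1/2 I^A i.
Crossing each possibility with the father I^A I^B and summing P(type AB): 1/2·1/2 + 1/2·1/4 = 3/8.
Similarly for Rh via the mother's Rh distribution: P(Rh-) = 3/8.
Independent loci: 3/8 × 3/8 = 9/64.

9/64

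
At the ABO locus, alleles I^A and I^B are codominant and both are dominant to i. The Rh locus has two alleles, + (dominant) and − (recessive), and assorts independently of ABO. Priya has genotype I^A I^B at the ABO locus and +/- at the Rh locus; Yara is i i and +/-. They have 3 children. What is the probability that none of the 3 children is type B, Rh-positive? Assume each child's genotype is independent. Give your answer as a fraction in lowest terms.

125/512

ABO cross I^A I^B × i i → 1/2 A, 1/2 B.
Rh cross +/- × +/- → 3/4 Rh+, 1/4 Rh-; so P(type B, Rh-positive) = 1/2 × 3/4 = 3/8 per child.
P(not type B, Rh-positive) = 5/8 for one child; (5/8)^3 = 125/512.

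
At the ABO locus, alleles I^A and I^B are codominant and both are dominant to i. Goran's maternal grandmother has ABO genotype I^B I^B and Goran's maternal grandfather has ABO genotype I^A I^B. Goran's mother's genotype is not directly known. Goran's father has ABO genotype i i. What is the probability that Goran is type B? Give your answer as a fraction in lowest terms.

Goran's mother's ABO genotype from I^B I^B × I^A I^B: 1/2 I^A I^B, 1/2 I^B I^B.
Crossing each possibility with the father i i and summing P(type B): 1/2·1/2 + 1/2·1 = 3/4.

3/4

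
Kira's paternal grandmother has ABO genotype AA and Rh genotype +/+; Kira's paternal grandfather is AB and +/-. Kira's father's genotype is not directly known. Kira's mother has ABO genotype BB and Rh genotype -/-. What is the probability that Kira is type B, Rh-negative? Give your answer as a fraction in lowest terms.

Kira's father's ABO genotype from AA × AB: 1/2 AA, 1/2 AB.
Crossing each possibility with the mother BB and summing P(type B): 1/2·0 + 1/2·1/2 = 1/4.
Similarly for Rh via the father's Rh distribution: P(Rh-) = 1/4.
Independent loci: 1/4 × 1/4 = 1/16.

1/16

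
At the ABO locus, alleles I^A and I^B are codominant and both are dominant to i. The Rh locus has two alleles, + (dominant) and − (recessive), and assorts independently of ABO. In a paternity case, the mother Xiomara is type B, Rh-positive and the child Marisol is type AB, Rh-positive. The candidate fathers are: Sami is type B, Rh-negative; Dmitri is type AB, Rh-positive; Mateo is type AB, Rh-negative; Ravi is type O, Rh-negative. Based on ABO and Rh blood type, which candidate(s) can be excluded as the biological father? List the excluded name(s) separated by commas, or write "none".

A candidate is excluded only if no genotype consistent with his phenotype could produce a type AB, Rh-positive child with a type B, Rh-positive mother.
Sami (type B, Rh-): no genotype consistent with that phenotype can produce a type-AB Rh+ child with a type-B mother.
Ravi (type O, Rh-): no genotype consistent with that phenotype can produce a type-AB Rh+ child with a type-B mother.

Sami, Ravi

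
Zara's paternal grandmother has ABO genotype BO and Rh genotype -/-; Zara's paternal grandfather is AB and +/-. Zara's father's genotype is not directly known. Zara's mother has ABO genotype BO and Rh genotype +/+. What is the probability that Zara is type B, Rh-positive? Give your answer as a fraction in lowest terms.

Zara's father's ABO genotype from BO × AB: 1/4 AB, 1/4 AO, 1/4 BB, 1/4 BO.
Crossing each possibility with the mother BO and summing P(type B): 1/4·1/2 + 1/4·1/4 + 1/4·1 + 1/4·3/4 = 5/8.
Similarly for Rh via the father's Rh distribution: P(Rh+) = 1.
Independent loci: 5/8 × 1 = 5/8.

5/8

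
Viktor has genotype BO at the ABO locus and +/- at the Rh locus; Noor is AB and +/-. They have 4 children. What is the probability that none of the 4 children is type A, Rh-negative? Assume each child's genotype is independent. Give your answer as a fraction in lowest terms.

ABO cross BO × AB → 1/4 A, 1/2 B, 1/4 AB.
Rh cross +/- × +/- → 3/4 Rh+, 1/4 Rh-; so P(type A, Rh-negative) = 1/4 × 1/4 = 1/16 per child.
P(not type A, Rh-negative) = 15/16 for one child; (15/16)^4 = 50625/65536.

50625/65536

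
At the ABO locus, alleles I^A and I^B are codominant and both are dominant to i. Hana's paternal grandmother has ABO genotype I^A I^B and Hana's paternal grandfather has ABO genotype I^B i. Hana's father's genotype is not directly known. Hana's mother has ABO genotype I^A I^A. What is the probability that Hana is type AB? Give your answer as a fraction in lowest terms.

1/2

Hana's father's ABO genotype from I^A I^B × I^B i: 1/4 I^A I^B, 1/4 I^A i, 1/4 I^B I^B, 1/4 I^B i.
Crossing each possibility with the mother I^A I^A and summing P(type AB): 1/4·1/2 + 1/4·0 + 1/4·1 + 1/4·1/2 = 1/2.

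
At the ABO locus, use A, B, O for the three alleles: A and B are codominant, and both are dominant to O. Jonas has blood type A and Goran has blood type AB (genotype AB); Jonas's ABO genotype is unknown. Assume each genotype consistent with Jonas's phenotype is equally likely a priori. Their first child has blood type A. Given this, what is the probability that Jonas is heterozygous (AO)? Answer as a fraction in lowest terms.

1/2

Possible genotypes: Jonas ∈ {AA, AO}; Goran ∈ {AB}.
Weight each parental genotype pair by prior × P(type-A child):
  AA × AB: posterior weight 1/2.
  AO × AB: posterior weight 1/2.
Sum the posterior weight over pairs where Jonas is AO: 1/2.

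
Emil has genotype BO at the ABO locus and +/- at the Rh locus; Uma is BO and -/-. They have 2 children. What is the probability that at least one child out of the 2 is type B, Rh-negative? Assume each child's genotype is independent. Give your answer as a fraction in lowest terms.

39/64

ABO cross BO × BO → 1/4 O, 3/4 B.
Rh cross +/- × -/- → 1/2 Rh+, 1/2 Rh-; so P(type B, Rh-negative) = 3/4 × 1/2 = 3/8 per child.
P(none) = (5/8)^2 = 25/64; P(at least one) = 1 − 25/64 = 39/64.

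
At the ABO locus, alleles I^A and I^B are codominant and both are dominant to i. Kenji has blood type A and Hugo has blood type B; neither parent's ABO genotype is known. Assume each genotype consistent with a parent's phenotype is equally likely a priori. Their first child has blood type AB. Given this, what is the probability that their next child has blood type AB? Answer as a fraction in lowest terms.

25/36

Possible genotypes: Kenji ∈ {I^A I^A, I^A i}; Hugo ∈ {I^B I^B, I^B i}.
Weight each parental genotype pair by prior × P(type-AB child):
  I^A I^A × I^B I^B: posterior weight 4/9; P(next child type AB) = 1.
  I^A I^A × I^B i: posterior weight 2/9; P(next child type AB) = 1/2.
  I^A i × I^B I^B: posterior weight 2/9; P(next child type AB) = 1/2.
  I^A i × I^B i: posterior weight 1/9; P(next child type AB) = 1/4.
Weighted sum = 25/36.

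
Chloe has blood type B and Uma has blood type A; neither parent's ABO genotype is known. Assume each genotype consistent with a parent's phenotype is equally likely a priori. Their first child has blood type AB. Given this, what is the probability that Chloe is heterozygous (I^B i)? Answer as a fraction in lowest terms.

Possible genotypes: Chloe ∈ {I^B I^B, I^B i}; Uma ∈ {I^A I^A, I^A i}.
Weight each parental genotype pair by prior × P(type-AB child):
  I^B I^B × I^A I^A: posterior weight 4/9.
  I^B I^B × I^A i: posterior weight 2/9.
  I^B i × I^A I^A: posterior weight 2/9.
  I^B i × I^A i: posterior weight 1/9.
Sum the posterior weight over pairs where Chloe is I^B i: 1/3.

1/3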